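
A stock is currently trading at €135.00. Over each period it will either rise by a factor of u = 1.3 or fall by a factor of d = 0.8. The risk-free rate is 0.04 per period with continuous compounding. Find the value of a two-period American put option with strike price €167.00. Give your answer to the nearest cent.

€35.52

Risk-neutral probability p = (e^0.04 − 0.8)/(1.3 − 0.8) = 0.2408/0.5000 = 0.4816
Terminal stock prices: S_uu = 228.2, S_ud = 140.4, S_dd = 86.4
Terminal payoffs (K − S): max(-61.15, 0) = 0, max(26.6, 0) = 26.6, max(80.6, 0) = 80.6
Node u (S = 175.5): continuation = e^(−0.04)·[0.4816·0.0000 + 0.5184·26.6000] = 13.2482; exercise value = 0.0000 ≤ continuation, so V_u = 13.2482
Node d (S = 108): continuation = e^(−0.04)·[0.4816·26.6000 + 0.5184·80.6000] = 52.4518; exercise value = 59.0000 > continuation, so V_d = 59.0000 (exercise)
Node 0 (S = 135): continuation = e^(−0.04)·[0.4816·13.2482 + 0.5184·59.0000] = 35.5155; exercise value = 32.0000 ≤ continuation, so V_0 = 35.5155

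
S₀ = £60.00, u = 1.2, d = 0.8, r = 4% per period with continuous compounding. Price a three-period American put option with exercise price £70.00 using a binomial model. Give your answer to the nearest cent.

£11.27

Risk-neutral probability p = (e^0.04 − 0.8)/(1.2 − 0.8) = 0.2408/0.4000 = 0.6020
Terminal stock prices: S_uuu = 103.7, S_uud = 69.12, S_udd = 46.08, S_ddd = 30.72
Terminal payoffs (K − S): max(-33.68, 0) = 0, max(0.88, 0) = 0.88, max(23.92, 0) = 23.92, max(39.28, 0) = 39.28
Node uu (S = 86.4): continuation = e^(−0.04)·[0.6020·0.0000 + 0.3980·0.8800] = 0.3365; exercise value = 0.0000 ≤ continuation, so V_uu = 0.3365
Node ud (S = 57.6): continuation = e^(−0.04)·[0.6020·0.8800 + 0.3980·23.9200] = 9.6553; exercise value = 12.4000 > continuation, so V_ud = 12.4000 (exercise)
Node dd (S = 38.4): continuation = e^(−0.04)·[0.6020·23.9200 + 0.3980·39.2800] = 28.8553; exercise value = 31.6000 > continuation, so V_dd = 31.6000 (exercise)
Node u (S = 72): continuation = e^(−0.04)·[0.6020·0.3365 + 0.3980·12.4000] = 4.9360; exercise value = 0.0000 ≤ continuation, so V_u = 4.9360
Node d (S = 48): continuation = e^(−0.04)·[0.6020·12.4000 + 0.3980·31.6000] = 19.2553; exercise value = 22.0000 > continuation, so V_d = 22.0000 (exercise)
Node 0 (S = 60): continuation = e^(−0.04)·[0.6020·4.9360 + 0.3980·22.0000] = 11.2672; exercise value = 10.0000 ≤ continuation, so V_0 = 11.2672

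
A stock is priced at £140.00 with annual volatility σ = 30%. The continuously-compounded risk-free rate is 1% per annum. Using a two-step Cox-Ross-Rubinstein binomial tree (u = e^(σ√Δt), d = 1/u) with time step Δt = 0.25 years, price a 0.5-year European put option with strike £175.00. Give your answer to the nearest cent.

CRR parameters: u = e^(σ√Δt) = e^(0.3·√0.25) = 1.1618, d = 1/u = 0.8607
Per-period rate: rΔt = 0.01·0.25 = 0.0025, so R = e^0.0025 = 1.0025
Risk-neutral probability p = (e^0.0025 − 0.8607)/(1.1618 − 0.8607) = 0.1418/0.3011 = 0.4709
Terminal stock prices: S_uu = 189, S_ud = 140, S_dd = 103.7
Terminal payoffs (K − S): max(-13.98, 0) = 0, max(35, 0) = 35, max(71.29, 0) = 71.29
Node u (S = 162.7): V_u = e^(−0.0025)·[0.4709·0.0000 + 0.5291·35.0000] = 18.4729
Node d (S = 120.5): V_d = e^(−0.0025)·[0.4709·35.0000 + 0.5291·71.2854] = 54.0639
Node 0 (S = 140): V_0 = e^(−0.0025)·[0.4709·18.4729 + 0.5291·54.0639] = 37.2116

£37.21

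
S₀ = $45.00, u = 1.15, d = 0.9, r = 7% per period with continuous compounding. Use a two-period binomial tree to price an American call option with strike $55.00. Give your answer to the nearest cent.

$1.87

Risk-neutral probability p = (e^0.07 − 0.9)/(1.15 − 0.9) = 0.1725/0.2500 = 0.6900
Terminal stock prices: S_uu = 59.51, S_ud = 46.57, S_dd = 36.45
Terminal payoffs (S − K): max(4.512, 0) = 4.512, max(-8.425, 0) = 0, max(-18.55, 0) = 0
Node u (S = 51.75): continuation = e^(−0.07)·[0.6900·4.5125 + 0.3100·0.0000] = 2.9033; exercise value = 0.0000 ≤ continuation, so V_u = 2.9033
Node d (S = 40.5): continuation = e^(−0.07)·[0.6900·0.0000 + 0.3100·0.0000] = 0.0000; exercise value = 0.0000 ≤ continuation, so V_d = 0.0000
Node 0 (S = 45): continuation = e^(−0.07)·[0.6900·2.9033 + 0.3100·0.0000] = 1.8679; exercise value = 0.0000 ≤ continuation, so V_0 = 1.8679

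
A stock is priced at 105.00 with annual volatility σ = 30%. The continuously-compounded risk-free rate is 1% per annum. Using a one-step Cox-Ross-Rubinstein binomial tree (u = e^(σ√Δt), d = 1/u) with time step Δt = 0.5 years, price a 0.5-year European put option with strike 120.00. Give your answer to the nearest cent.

18.88

CRR parameters: u = e^(σ√Δt) = e^(0.3·√0.5) = 1.2363, d = 1/u = 0.8089
Per-period rate: rΔt = 0.01·0.5 = 0.005, so R = e^0.005 = 1.0050
Risk-neutral probability p = (e^0.005 − 0.8089)/(1.2363 − 0.8089) = 0.1962/0.4275 = 0.4589
Terminal stock prices: S_u = 129.8, S_d = 84.93
Terminal payoffs (K − S): max(-9.813, 0) = 0, max(35.07, 0) = 35.07
Node 0 (S = 105): V_0 = e^(−0.005)·[0.4589·0.0000 + 0.5411·35.0699] = 18.8820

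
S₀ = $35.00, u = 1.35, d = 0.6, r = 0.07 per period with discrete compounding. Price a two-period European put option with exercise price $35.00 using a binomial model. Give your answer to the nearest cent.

Risk-neutral probability p = (1 + 0.07 − 0.6)/(1.35 − 0.6) = 0.4700/0.7500 = 0.6267
Terminal stock prices: S_uu = 63.79, S_ud = 28.35, S_dd = 12.6
Terminal payoffs (K − S): max(-28.79, 0) = 0, max(6.65, 0) = 6.65, max(22.4, 0) = 22.4
Node u (S = 47.25): V_u = 1/1.07·[0.6267·0.0000 + 0.3733·6.6500] = 2.3202
Node d (S = 21): V_d = 1/1.07·[0.6267·6.6500 + 0.3733·22.4000] = 11.7103
Node 0 (S = 35): V_0 = 1/1.07·[0.6267·2.3202 + 0.3733·11.7103] = 5.4447

$5.44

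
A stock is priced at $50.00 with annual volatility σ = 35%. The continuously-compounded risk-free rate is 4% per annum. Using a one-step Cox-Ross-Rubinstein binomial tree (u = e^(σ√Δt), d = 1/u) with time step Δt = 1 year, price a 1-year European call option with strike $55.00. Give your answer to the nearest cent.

CRR parameters: u = e^(σ√Δt) = e^(0.35·√1) = 1.4191, d = 1/u = 0.7047
Per-period rate: rΔt = 0.04·1 = 0.04, so R = e^0.04 = 1.0408
Risk-neutral probability p = (e^0.04 − 0.7047)/(1.4191 − 0.7047) = 0.3361/0.7144 = 0.4705
Terminal stock prices: S_u = 70.95, S_d = 35.23
Terminal payoffs (S − K): max(15.95, 0) = 15.95, max(-19.77, 0) = 0
Node 0 (S = 50): V_0 = e^(−0.04)·[0.4705·15.9534 + 0.5295·0.0000] = 7.2119

$7.21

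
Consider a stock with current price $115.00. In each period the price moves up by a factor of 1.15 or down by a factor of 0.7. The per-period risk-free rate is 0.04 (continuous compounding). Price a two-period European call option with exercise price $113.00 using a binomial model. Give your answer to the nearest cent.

$20.70

Risk-neutral probability p = (e^0.04 − 0.7)/(1.15 − 0.7) = 0.3408/0.4500 = 0.7574
Terminal stock prices: S_uu = 152.1, S_ud = 92.57, S_dd = 56.35
Terminal payoffs (S − K): max(39.09, 0) = 39.09, max(-20.43, 0) = 0, max(-56.65, 0) = 0
Node u (S = 132.2): V_u = e^(−0.04)·[0.7574·39.0875 + 0.2426·0.0000] = 28.4424
Node d (S = 80.5): V_d = e^(−0.04)·[0.7574·0.0000 + 0.2426·0.0000] = 0.0000
Node 0 (S = 115): V_0 = e^(−0.04)·[0.7574·28.4424 + 0.2426·0.0000] = 20.6965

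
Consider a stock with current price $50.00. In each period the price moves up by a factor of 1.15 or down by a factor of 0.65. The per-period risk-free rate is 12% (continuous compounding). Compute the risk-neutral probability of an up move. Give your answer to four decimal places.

p = 0.9550

Risk-neutral probability p = (e^0.12 − 0.65)/(1.15 − 0.65) = 0.4775/0.5000 = 0.9550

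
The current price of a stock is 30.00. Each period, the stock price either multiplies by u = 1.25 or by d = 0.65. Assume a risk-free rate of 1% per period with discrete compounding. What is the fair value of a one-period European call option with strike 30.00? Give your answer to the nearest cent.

4.46

Risk-neutral probability p = (1 + 0.01 − 0.65)/(1.25 − 0.65) = 0.3600/0.6000 = 0.6000
Terminal stock prices: S_u = 37.5, S_d = 19.5
Terminal payoffs (S − K): max(7.5, 0) = 7.5, max(-10.5, 0) = 0
Node 0 (S = 30): V_0 = 1/1.01·[0.6000·7.5000 + 0.4000·0.0000] = 4.4554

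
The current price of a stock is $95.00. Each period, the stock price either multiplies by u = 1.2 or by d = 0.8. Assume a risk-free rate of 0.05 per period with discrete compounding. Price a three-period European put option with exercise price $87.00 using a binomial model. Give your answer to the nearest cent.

$4.95

Risk-neutral probability p = (1 + 0.05 − 0.8)/(1.2 − 0.8) = 0.2500/0.4000 = 0.6250
Terminal stock prices: S_uuu = 164.2, S_uud = 109.4, S_udd = 72.96, S_ddd = 48.64
Terminal payoffs (K − S): max(-77.16, 0) = 0, max(-22.44, 0) = 0, max(14.04, 0) = 14.04, max(38.36, 0) = 38.36
Node uu (S = 136.8): V_uu = 1/1.05·[0.6250·0.0000 + 0.3750·0.0000] = 0.0000
Node ud (S = 91.2): V_ud = 1/1.05·[0.6250·0.0000 + 0.3750·14.0400] = 5.0143
Node dd (S = 60.8): V_dd = 1/1.05·[0.6250·14.0400 + 0.3750·38.3600] = 22.0571
Node u (S = 114): V_u = 1/1.05·[0.6250·0.0000 + 0.3750·5.0143] = 1.7908
Node d (S = 76): V_d = 1/1.05·[0.6250·5.0143 + 0.3750·22.0571] = 10.8622
Node 0 (S = 95): V_0 = 1/1.05·[0.6250·1.7908 + 0.3750·10.8622] = 4.9453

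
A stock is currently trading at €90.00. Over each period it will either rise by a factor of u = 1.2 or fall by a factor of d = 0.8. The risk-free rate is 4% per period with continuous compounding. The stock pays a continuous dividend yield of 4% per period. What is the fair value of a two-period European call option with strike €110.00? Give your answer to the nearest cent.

€4.52

Per-period risk-free factor R = e^0.04 = 1.0408; dividend-adjusted growth = e^(0.04−0.04) = 1.0000.
Risk-neutral probability p = (1.0000 − 0.8)/(1.2 − 0.8) = 0.2000/0.4000 = 0.5000
Terminal stock prices: S_uu = 129.6, S_ud = 86.4, S_dd = 57.6
Terminal payoffs (S − K): max(19.6, 0) = 19.6, max(-23.6, 0) = 0, max(-52.4, 0) = 0
Node u (S = 108): V_u = e^(−0.04)·[0.5000·19.6000 + 0.5000·0.0000] = 9.4157
Node d (S = 72): V_d = e^(−0.04)·[0.5000·0.0000 + 0.5000·0.0000] = 0.0000
Node 0 (S = 90): V_0 = e^(−0.04)·[0.5000·9.4157 + 0.5000·0.0000] = 4.5233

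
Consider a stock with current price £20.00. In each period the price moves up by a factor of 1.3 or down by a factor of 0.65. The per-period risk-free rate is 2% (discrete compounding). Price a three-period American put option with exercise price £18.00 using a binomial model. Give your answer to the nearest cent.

£3.10

Risk-neutral probability p = (1 + 0.02 − 0.65)/(1.3 − 0.65) = 0.3700/0.6500 = 0.5692
Terminal stock prices: S_uuu = 43.94, S_uud = 21.97, S_udd = 10.99, S_ddd = 5.492
Terminal payoffs (K − S): max(-25.94, 0) = 0, max(-3.97, 0) = 0, max(7.015, 0) = 7.015, max(12.51, 0) = 12.51
Node uu (S = 33.8): continuation = 1/1.02·[0.5692·0.0000 + 0.4308·0.0000] = 0.0000; exercise value = 0.0000 ≤ continuation, so V_uu = 0.0000
Node ud (S = 16.9): continuation = 1/1.02·[0.5692·0.0000 + 0.4308·7.0150] = 2.9626; exercise value = 1.1000 ≤ continuation, so V_ud = 2.9626
Node dd (S = 8.45): continuation = 1/1.02·[0.5692·7.0150 + 0.4308·12.5075] = 9.1971; exercise value = 9.5500 > continuation, so V_dd = 9.5500 (exercise)
Node u (S = 26): continuation = 1/1.02·[0.5692·0.0000 + 0.4308·2.9626] = 1.2512; exercise value = 0.0000 ≤ continuation, so V_u = 1.2512
Node d (S = 13): continuation = 1/1.02·[0.5692·2.9626 + 0.4308·9.5500] = 5.6865; exercise value = 5.0000 ≤ continuation, so V_d = 5.6865
Node 0 (S = 20): continuation = 1/1.02·[0.5692·1.2512 + 0.4308·5.6865] = 3.0998; exercise value = 0.0000 ≤ continuation, so V_0 = 3.0998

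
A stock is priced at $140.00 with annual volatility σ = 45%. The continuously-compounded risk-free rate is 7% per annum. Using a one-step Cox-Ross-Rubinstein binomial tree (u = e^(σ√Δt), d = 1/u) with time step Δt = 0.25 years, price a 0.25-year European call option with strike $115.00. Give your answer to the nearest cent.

CRR parameters: u = e^(σ√Δt) = e^(0.45·√0.25) = 1.2523, d = 1/u = 0.7985
Per-period rate: rΔt = 0.07·0.25 = 0.0175, so R = e^0.0175 = 1.0177
Risk-neutral probability p = (e^0.0175 − 0.7985)/(1.2523 − 0.7985) = 0.2191/0.4538 = 0.4829
Terminal stock prices: S_u = 175.3, S_d = 111.8
Terminal payoffs (S − K): max(60.33, 0) = 60.33, max(-3.208, 0) = 0
Node 0 (S = 140): V_0 = e^(−0.0175)·[0.4829·60.3252 + 0.5171·0.0000] = 28.6250

$28.62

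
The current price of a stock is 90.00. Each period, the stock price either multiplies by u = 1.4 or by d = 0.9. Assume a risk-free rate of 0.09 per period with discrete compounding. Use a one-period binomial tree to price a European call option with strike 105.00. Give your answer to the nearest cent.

Risk-neutral probability p = (1 + 0.09 − 0.9)/(1.4 − 0.9) = 0.1900/0.5000 = 0.3800
Terminal stock prices: S_u = 126, S_d = 81
Terminal payoffs (S − K): max(21, 0) = 21, max(-24, 0) = 0
Node 0 (S = 90): V_0 = 1/1.09·[0.3800·21.0000 + 0.6200·0.0000] = 7.3211

7.32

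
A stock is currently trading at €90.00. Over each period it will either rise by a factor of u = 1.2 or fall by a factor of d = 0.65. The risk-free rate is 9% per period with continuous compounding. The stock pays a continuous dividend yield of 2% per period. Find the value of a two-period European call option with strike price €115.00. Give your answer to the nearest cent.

Per-period risk-free factor R = e^0.09 = 1.0942; dividend-adjusted growth = e^(0.09−0.02) = 1.0725.
Risk-neutral probability p = (1.0725 − 0.65)/(1.2 − 0.65) = 0.4225/0.5500 = 0.7682
Terminal stock prices: S_uu = 129.6, S_ud = 70.2, S_dd = 38.03
Terminal payoffs (S − K): max(14.6, 0) = 14.6, max(-44.8, 0) = 0, max(-76.97, 0) = 0
Node u (S = 108): V_u = e^(−0.09)·[0.7682·14.6000 + 0.2318·0.0000] = 10.2504
Node d (S = 58.5): V_d = e^(−0.09)·[0.7682·0.0000 + 0.2318·0.0000] = 0.0000
Node 0 (S = 90): V_0 = e^(−0.09)·[0.7682·10.2504 + 0.2318·0.0000] = 7.1966

€7.20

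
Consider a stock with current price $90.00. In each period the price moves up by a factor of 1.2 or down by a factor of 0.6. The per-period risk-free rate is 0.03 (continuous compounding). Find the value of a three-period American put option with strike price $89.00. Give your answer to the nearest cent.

Risk-neutral probability p = (e^0.03 − 0.6)/(1.2 − 0.6) = 0.4305/0.6000 = 0.7174
Terminal stock prices: S_uuu = 155.5, S_uud = 77.76, S_udd = 38.88, S_ddd = 19.44
Terminal payoffs (K − S): max(-66.52, 0) = 0, max(11.24, 0) = 11.24, max(50.12, 0) = 50.12, max(69.56, 0) = 69.56
Node uu (S = 129.6): continuation = e^(−0.03)·[0.7174·0.0000 + 0.2826·11.2400] = 3.0823; exercise value = 0.0000 ≤ continuation, so V_uu = 3.0823
Node ud (S = 64.8): continuation = e^(−0.03)·[0.7174·11.2400 + 0.2826·50.1200] = 21.5697; exercise value = 24.2000 > continuation, so V_ud = 24.2000 (exercise)
Node dd (S = 32.4): continuation = e^(−0.03)·[0.7174·50.1200 + 0.2826·69.5600] = 53.9697; exercise value = 56.6000 > continuation, so V_dd = 56.6000 (exercise)
Node u (S = 108): continuation = e^(−0.03)·[0.7174·3.0823 + 0.2826·24.2000] = 8.7822; exercise value = 0.0000 ≤ continuation, so V_u = 8.7822
Node d (S = 54): continuation = e^(−0.03)·[0.7174·24.2000 + 0.2826·56.6000] = 32.3697; exercise value = 35.0000 > continuation, so V_d = 35.0000 (exercise)
Node 0 (S = 90): continuation = e^(−0.03)·[0.7174·8.7822 + 0.2826·35.0000] = 15.7122; exercise value = 0.0000 ≤ continuation, so V_0 = 15.7122

$15.71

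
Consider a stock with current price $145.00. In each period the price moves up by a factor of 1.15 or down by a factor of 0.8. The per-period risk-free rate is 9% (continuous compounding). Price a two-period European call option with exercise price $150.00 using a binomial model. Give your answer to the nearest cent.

$24.64

Risk-neutral probability p = (e^0.09 − 0.8)/(1.15 − 0.8) = 0.2942/0.3500 = 0.8405
Terminal stock prices: S_uu = 191.8, S_ud = 133.4, S_dd = 92.8
Terminal payoffs (S − K): max(41.76, 0) = 41.76, max(-16.6, 0) = 0, max(-57.2, 0) = 0
Node u (S = 166.8): V_u = e^(−0.09)·[0.8405·41.7625 + 0.1595·0.0000] = 32.0802
Node d (S = 116): V_d = e^(−0.09)·[0.8405·0.0000 + 0.1595·0.0000] = 0.0000
Node 0 (S = 145): V_0 = e^(−0.09)·[0.8405·32.0802 + 0.1595·0.0000] = 24.6426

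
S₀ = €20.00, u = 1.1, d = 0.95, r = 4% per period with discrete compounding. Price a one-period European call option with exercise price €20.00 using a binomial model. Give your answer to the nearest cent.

€1.15

Risk-neutral probability p = (1 + 0.04 − 0.95)/(1.1 − 0.95) = 0.0900/0.1500 = 0.6000
Terminal stock prices: S_u = 22, S_d = 19
Terminal payoffs (S − K): max(2, 0) = 2, max(-1, 0) = 0
Node 0 (S = 20): V_0 = 1/1.04·[0.6000·2.0000 + 0.4000·0.0000] = 1.1538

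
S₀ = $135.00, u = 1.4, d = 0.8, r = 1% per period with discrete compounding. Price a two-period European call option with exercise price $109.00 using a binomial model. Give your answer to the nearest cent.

Risk-neutral probability p = (1 + 0.01 − 0.8)/(1.4 − 0.8) = 0.2100/0.6000 = 0.3500
Terminal stock prices: S_uu = 264.6, S_ud = 151.2, S_dd = 86.4
Terminal payoffs (S − K): max(155.6, 0) = 155.6, max(42.2, 0) = 42.2, max(-22.6, 0) = 0
Node u (S = 189): V_u = 1/1.01·[0.3500·155.6000 + 0.6500·42.2000] = 81.0792
Node d (S = 108): V_d = 1/1.01·[0.3500·42.2000 + 0.6500·0.0000] = 14.6238
Node 0 (S = 135): V_0 = 1/1.01·[0.3500·81.0792 + 0.6500·14.6238] = 37.5081

$37.51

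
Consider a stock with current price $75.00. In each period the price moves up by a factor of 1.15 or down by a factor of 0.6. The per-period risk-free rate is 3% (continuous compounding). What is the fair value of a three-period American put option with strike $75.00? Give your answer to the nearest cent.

Risk-neutral probability p = (e^0.03 − 0.6)/(1.15 − 0.6) = 0.4305/0.5500 = 0.7826
Terminal stock prices: S_uuu = 114.1, S_uud = 59.51, S_udd = 31.05, S_ddd = 16.2
Terminal payoffs (K − S): max(-39.07, 0) = 0, max(15.49, 0) = 15.49, max(43.95, 0) = 43.95, max(58.8, 0) = 58.8
Node uu (S = 99.19): continuation = e^(−0.03)·[0.7826·0.0000 + 0.2174·15.4875] = 3.2668; exercise value = 0.0000 ≤ continuation, so V_uu = 3.2668
Node ud (S = 51.75): continuation = e^(−0.03)·[0.7826·15.4875 + 0.2174·43.9500] = 21.0334; exercise value = 23.2500 > continuation, so V_ud = 23.2500 (exercise)
Node dd (S = 27): continuation = e^(−0.03)·[0.7826·43.9500 + 0.2174·58.8000] = 45.7834; exercise value = 48.0000 > continuation, so V_dd = 48.0000 (exercise)
Node u (S = 86.25): continuation = e^(−0.03)·[0.7826·3.2668 + 0.2174·23.2500] = 7.3853; exercise value = 0.0000 ≤ continuation, so V_u = 7.3853
Node d (S = 45): continuation = e^(−0.03)·[0.7826·23.2500 + 0.2174·48.0000] = 27.7834; exercise value = 30.0000 > continuation, so V_d = 30.0000 (exercise)
Node 0 (S = 75): continuation = e^(−0.03)·[0.7826·7.3853 + 0.2174·30.0000] = 11.9372; exercise value = 0.0000 ≤ continuation, so V_0 = 11.9372

$11.94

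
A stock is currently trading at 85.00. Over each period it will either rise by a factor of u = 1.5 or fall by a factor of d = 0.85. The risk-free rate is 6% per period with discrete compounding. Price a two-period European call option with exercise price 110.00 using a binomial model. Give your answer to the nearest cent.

Risk-neutral probability p = (1 + 0.06 − 0.85)/(1.5 − 0.85) = 0.2100/0.6500 = 0.3231
Terminal stock prices: S_uu = 191.2, S_ud = 108.4, S_dd = 61.41
Terminal payoffs (S − K): max(81.25, 0) = 81.25, max(-1.625, 0) = 0, max(-48.59, 0) = 0
Node u (S = 127.5): V_u = 1/1.06·[0.3231·81.2500 + 0.6769·0.0000] = 24.7642
Node d (S = 72.25): V_d = 1/1.06·[0.3231·0.0000 + 0.6769·0.0000] = 0.0000
Node 0 (S = 85): V_0 = 1/1.06·[0.3231·24.7642 + 0.6769·0.0000] = 7.5479

7.55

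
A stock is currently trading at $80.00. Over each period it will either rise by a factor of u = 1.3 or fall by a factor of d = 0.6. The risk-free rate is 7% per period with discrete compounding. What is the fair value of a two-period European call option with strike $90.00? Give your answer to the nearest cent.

$17.80

Risk-neutral probability p = (1 + 0.07 − 0.6)/(1.3 − 0.6) = 0.4700/0.7000 = 0.6714
Terminal stock prices: S_uu = 135.2, S_ud = 62.4, S_dd = 28.8
Terminal payoffs (S − K): max(45.2, 0) = 45.2, max(-27.6, 0) = 0, max(-61.2, 0) = 0
Node u (S = 104): V_u = 1/1.07·[0.6714·45.2000 + 0.3286·0.0000] = 28.3632
Node d (S = 48): V_d = 1/1.07·[0.6714·0.0000 + 0.3286·0.0000] = 0.0000
Node 0 (S = 80): V_0 = 1/1.07·[0.6714·28.3632 + 0.3286·0.0000] = 17.7980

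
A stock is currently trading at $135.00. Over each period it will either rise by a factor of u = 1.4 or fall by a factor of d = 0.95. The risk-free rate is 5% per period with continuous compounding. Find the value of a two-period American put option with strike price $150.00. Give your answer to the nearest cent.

$16.03

Risk-neutral probability p = (e^0.05 − 0.95)/(1.4 − 0.95) = 0.1013/0.4500 = 0.2250
Terminal stock prices: S_uu = 264.6, S_ud = 179.5, S_dd = 121.8
Terminal payoffs (K − S): max(-114.6, 0) = 0, max(-29.55, 0) = 0, max(28.16, 0) = 28.16
Node u (S = 189): continuation = e^(−0.05)·[0.2250·0.0000 + 0.7750·0.0000] = 0.0000; exercise value = 0.0000 ≤ continuation, so V_u = 0.0000
Node d (S = 128.2): continuation = e^(−0.05)·[0.2250·0.0000 + 0.7750·28.1625] = 20.7602; exercise value = 21.7500 > continuation, so V_d = 21.7500 (exercise)
Node 0 (S = 135): continuation = e^(−0.05)·[0.2250·0.0000 + 0.7750·21.7500] = 16.0332; exercise value = 15.0000 ≤ continuation, so V_0 = 16.0332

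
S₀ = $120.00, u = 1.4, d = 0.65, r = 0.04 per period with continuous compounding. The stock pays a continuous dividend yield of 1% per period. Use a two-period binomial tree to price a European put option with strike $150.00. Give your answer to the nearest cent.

Per-period risk-free factor R = e^0.04 = 1.0408; dividend-adjusted growth = e^(0.04−0.01) = 1.0305.
Risk-neutral probability p = (1.0305 − 0.65)/(1.4 − 0.65) = 0.3805/0.7500 = 0.5073
Terminal stock prices: S_uu = 235.2, S_ud = 109.2, S_dd = 50.7
Terminal payoffs (K − S): max(-85.2, 0) = 0, max(40.8, 0) = 40.8, max(99.3, 0) = 99.3
Node u (S = 168): V_u = e^(−0.04)·[0.5073·0.0000 + 0.4927·40.8000] = 19.3150
Node d (S = 78): V_d = e^(−0.04)·[0.5073·40.8000 + 0.4927·99.3000] = 66.8945
Node 0 (S = 120): V_0 = e^(−0.04)·[0.5073·19.3150 + 0.4927·66.8945] = 41.0821

$41.08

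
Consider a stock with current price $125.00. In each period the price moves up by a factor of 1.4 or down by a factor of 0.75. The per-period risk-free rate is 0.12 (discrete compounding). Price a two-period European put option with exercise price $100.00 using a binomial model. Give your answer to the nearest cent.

Risk-neutral probability p = (1 + 0.12 − 0.75)/(1.4 − 0.75) = 0.3700/0.6500 = 0.5692
Terminal stock prices: S_uu = 245, S_ud = 131.2, S_dd = 70.31
Terminal payoffs (K − S): max(-145, 0) = 0, max(-31.25, 0) = 0, max(29.69, 0) = 29.69
Node u (S = 175): V_u = 1/1.12·[0.5692·0.0000 + 0.4308·0.0000] = 0.0000
Node d (S = 93.75): V_d = 1/1.12·[0.5692·0.0000 + 0.4308·29.6875] = 11.4183
Node 0 (S = 125): V_0 = 1/1.12·[0.5692·0.0000 + 0.4308·11.4183] = 4.3916

$4.39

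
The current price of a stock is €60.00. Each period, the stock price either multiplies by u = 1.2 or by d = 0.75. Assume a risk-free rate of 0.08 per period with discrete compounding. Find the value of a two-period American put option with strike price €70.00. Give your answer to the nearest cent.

€10.00

Risk-neutral probability p = (1 + 0.08 − 0.75)/(1.2 − 0.75) = 0.3300/0.4500 = 0.7333
Terminal stock prices: S_uu = 86.4, S_ud = 54, S_dd = 33.75
Terminal payoffs (K − S): max(-16.4, 0) = 0, max(16, 0) = 16, max(36.25, 0) = 36.25
Node u (S = 72): continuation = 1/1.08·[0.7333·0.0000 + 0.2667·16.0000] = 3.9506; exercise value = 0.0000 ≤ continuation, so V_u = 3.9506
Node d (S = 45): continuation = 1/1.08·[0.7333·16.0000 + 0.2667·36.2500] = 19.8148; exercise value = 25.0000 > continuation, so V_d = 25.0000 (exercise)
Node 0 (S = 60): continuation = 1/1.08·[0.7333·3.9506 + 0.2667·25.0000] = 8.8554; exercise value = 10.0000 > continuation, so V_0 = 10.0000 (exercise)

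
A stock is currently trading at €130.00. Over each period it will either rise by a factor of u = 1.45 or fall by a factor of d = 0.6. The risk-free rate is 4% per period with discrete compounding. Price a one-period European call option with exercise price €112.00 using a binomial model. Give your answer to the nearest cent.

€38.08

Risk-neutral probability p = (1 + 0.04 − 0.6)/(1.45 − 0.6) = 0.4400/0.8500 = 0.5176
Terminal stock prices: S_u = 188.5, S_d = 78
Terminal payoffs (S − K): max(76.5, 0) = 76.5, max(-34, 0) = 0
Node 0 (S = 130): V_0 = 1/1.04·[0.5176·76.5000 + 0.4824·0.0000] = 38.0769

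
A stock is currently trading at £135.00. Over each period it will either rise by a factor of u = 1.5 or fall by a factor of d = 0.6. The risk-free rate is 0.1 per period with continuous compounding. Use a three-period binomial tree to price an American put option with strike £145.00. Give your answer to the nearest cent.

£31.17

Risk-neutral probability p = (e^0.1 − 0.6)/(1.5 − 0.6) = 0.5052/0.9000 = 0.5613
Terminal stock prices: S_uuu = 455.6, S_uud = 182.2, S_udd = 72.9, S_ddd = 29.16
Terminal payoffs (K − S): max(-310.6, 0) = 0, max(-37.25, 0) = 0, max(72.1, 0) = 72.1, max(115.8, 0) = 115.8
Node uu (S = 303.8): continuation = e^(−0.1)·[0.5613·0.0000 + 0.4387·0.0000] = 0.0000; exercise value = 0.0000 ≤ continuation, so V_uu = 0.0000
Node ud (S = 121.5): continuation = e^(−0.1)·[0.5613·0.0000 + 0.4387·72.1000] = 28.6202; exercise value = 23.5000 ≤ continuation, so V_ud = 28.6202
Node dd (S = 48.6): continuation = e^(−0.1)·[0.5613·72.1000 + 0.4387·115.8400] = 82.6014; exercise value = 96.4000 > continuation, so V_dd = 96.4000 (exercise)
Node u (S = 202.5): continuation = e^(−0.1)·[0.5613·0.0000 + 0.4387·28.6202] = 11.3608; exercise value = 0.0000 ≤ continuation, so V_u = 11.3608
Node d (S = 81): continuation = e^(−0.1)·[0.5613·28.6202 + 0.4387·96.4000] = 52.8019; exercise value = 64.0000 > continuation, so V_d = 64.0000 (exercise)
Node 0 (S = 135): continuation = e^(−0.1)·[0.5613·11.3608 + 0.4387·64.0000] = 31.1749; exercise value = 10.0000 ≤ continuation, so V_0 = 31.1749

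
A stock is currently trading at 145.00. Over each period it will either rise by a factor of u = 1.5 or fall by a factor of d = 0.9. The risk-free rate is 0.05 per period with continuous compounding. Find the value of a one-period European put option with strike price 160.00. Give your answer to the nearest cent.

Risk-neutral probability p = (e^0.05 − 0.9)/(1.5 − 0.9) = 0.1513/0.6000 = 0.2521
Terminal stock prices: S_u = 217.5, S_d = 130.5
Terminal payoffs (K − S): max(-57.5, 0) = 0, max(29.5, 0) = 29.5
Node 0 (S = 145): V_0 = e^(−0.05)·[0.2521·0.0000 + 0.7479·29.5000] = 20.9865

20.99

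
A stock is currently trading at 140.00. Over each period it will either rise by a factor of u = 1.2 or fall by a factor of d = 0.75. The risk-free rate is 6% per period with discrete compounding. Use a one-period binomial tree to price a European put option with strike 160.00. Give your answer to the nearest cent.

16.14

Risk-neutral probability p = (1 + 0.06 − 0.75)/(1.2 − 0.75) = 0.3100/0.4500 = 0.6889
Terminal stock prices: S_u = 168, S_d = 105
Terminal payoffs (K − S): max(-8, 0) = 0, max(55, 0) = 55
Node 0 (S = 140): V_0 = 1/1.06·[0.6889·0.0000 + 0.3111·55.0000] = 16.1426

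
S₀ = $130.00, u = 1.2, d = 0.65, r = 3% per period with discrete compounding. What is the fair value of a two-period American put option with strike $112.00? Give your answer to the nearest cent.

Risk-neutral probability p = (1 + 0.03 − 0.65)/(1.2 − 0.65) = 0.3800/0.5500 = 0.6909
Terminal stock prices: S_uu = 187.2, S_ud = 101.4, S_dd = 54.93
Terminal payoffs (K − S): max(-75.2, 0) = 0, max(10.6, 0) = 10.6, max(57.07, 0) = 57.07
Node u (S = 156): continuation = 1/1.03·[0.6909·0.0000 + 0.3091·10.6000] = 3.1809; exercise value = 0.0000 ≤ continuation, so V_u = 3.1809
Node d (S = 84.5): continuation = 1/1.03·[0.6909·10.6000 + 0.3091·57.0750] = 24.2379; exercise value = 27.5000 > continuation, so V_d = 27.5000 (exercise)
Node 0 (S = 130): continuation = 1/1.03·[0.6909·3.1809 + 0.3091·27.5000] = 10.3862; exercise value = 0.0000 ≤ continuation, so V_0 = 10.3862

$10.39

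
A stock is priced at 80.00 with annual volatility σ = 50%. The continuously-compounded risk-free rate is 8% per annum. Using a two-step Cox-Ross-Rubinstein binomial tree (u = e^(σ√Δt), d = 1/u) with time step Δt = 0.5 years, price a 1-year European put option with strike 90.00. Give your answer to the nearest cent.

CRR parameters: u = e^(σ√Δt) = e^(0.5·√0.5) = 1.4241, d = 1/u = 0.7022
Per-period rate: rΔt = 0.08·0.5 = 0.04, so R = e^0.04 = 1.0408
Risk-neutral probability p = (e^0.04 − 0.7022)/(1.4241 − 0.7022) = 0.3386/0.7219 = 0.4691
Terminal stock prices: S_uu = 162.2, S_ud = 80, S_dd = 39.45
Terminal payoffs (K − S): max(-72.25, 0) = 0, max(10, 0) = 10, max(50.55, 0) = 50.55
Node u (S = 113.9): V_u = e^(−0.04)·[0.4691·0.0000 + 0.5309·10.0000] = 5.1013
Node d (S = 56.18): V_d = e^(−0.04)·[0.4691·10.0000 + 0.5309·50.5545] = 30.2960
Node 0 (S = 80): V_0 = e^(−0.04)·[0.4691·5.1013 + 0.5309·30.2960] = 17.7538

17.75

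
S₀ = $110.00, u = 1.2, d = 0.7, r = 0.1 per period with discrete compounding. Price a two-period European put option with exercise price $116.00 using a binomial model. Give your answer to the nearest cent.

$8.29

Risk-neutral probability p = (1 + 0.1 − 0.7)/(1.2 − 0.7) = 0.4000/0.5000 = 0.8000
Terminal stock prices: S_uu = 158.4, S_ud = 92.4, S_dd = 53.9
Terminal payoffs (K − S): max(-42.4, 0) = 0, max(23.6, 0) = 23.6, max(62.1, 0) = 62.1
Node u (S = 132): V_u = 1/1.1·[0.8000·0.0000 + 0.2000·23.6000] = 4.2909
Node d (S = 77): V_d = 1/1.1·[0.8000·23.6000 + 0.2000·62.1000] = 28.4545
Node 0 (S = 110): V_0 = 1/1.1·[0.8000·4.2909 + 0.2000·28.4545] = 8.2942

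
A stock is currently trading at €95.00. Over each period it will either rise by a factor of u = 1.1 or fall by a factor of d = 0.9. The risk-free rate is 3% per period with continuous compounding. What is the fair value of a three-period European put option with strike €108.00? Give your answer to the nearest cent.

€8.38

Risk-neutral probability p = (e^0.03 − 0.9)/(1.1 − 0.9) = 0.1305/0.2000 = 0.6523
Terminal stock prices: S_uuu = 126.4, S_uud = 103.5, S_udd = 84.65, S_ddd = 69.26
Terminal payoffs (K − S): max(-18.45, 0) = 0, max(4.545, 0) = 4.545, max(23.35, 0) = 23.35, max(38.74, 0) = 38.74
Node uu (S = 115): V_uu = e^(−0.03)·[0.6523·0.0000 + 0.3477·4.5450] = 1.5337
Node ud (S = 94.05): V_ud = e^(−0.03)·[0.6523·4.5450 + 0.3477·23.3550] = 10.7581
Node dd (S = 76.95): V_dd = e^(−0.03)·[0.6523·23.3550 + 0.3477·38.7450] = 27.8581
Node u (S = 104.5): V_u = e^(−0.03)·[0.6523·1.5337 + 0.3477·10.7581] = 4.6012
Node d (S = 85.5): V_d = e^(−0.03)·[0.6523·10.7581 + 0.3477·27.8581] = 16.2106
Node 0 (S = 95): V_0 = e^(−0.03)·[0.6523·4.6012 + 0.3477·16.2106] = 8.3828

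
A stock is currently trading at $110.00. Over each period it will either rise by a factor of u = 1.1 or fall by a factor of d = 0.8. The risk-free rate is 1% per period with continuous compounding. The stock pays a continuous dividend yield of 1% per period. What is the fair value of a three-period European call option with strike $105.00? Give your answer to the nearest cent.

Per-period risk-free factor R = e^0.01 = 1.0101; dividend-adjusted growth = e^(0.01−0.01) = 1.0000.
Risk-neutral probability p = (1.0000 − 0.8)/(1.1 − 0.8) = 0.2000/0.3000 = 0.6667
Terminal stock prices: S_uuu = 146.4, S_uud = 106.5, S_udd = 77.44, S_ddd = 56.32
Terminal payoffs (S − K): max(41.41, 0) = 41.41, max(1.48, 0) = 1.48, max(-27.56, 0) = 0, max(-48.68, 0) = 0
Node uu (S = 133.1): V_uu = e^(−0.01)·[0.6667·41.4100 + 0.3333·1.4800] = 27.8204
Node ud (S = 96.8): V_ud = e^(−0.01)·[0.6667·1.4800 + 0.3333·0.0000] = 0.9768
Node dd (S = 70.4): V_dd = e^(−0.01)·[0.6667·0.0000 + 0.3333·0.0000] = 0.0000
Node u (S = 121): V_u = e^(−0.01)·[0.6667·27.8204 + 0.3333·0.9768] = 18.6848
Node d (S = 88): V_d = e^(−0.01)·[0.6667·0.9768 + 0.3333·0.0000] = 0.6448
Node 0 (S = 110): V_0 = e^(−0.01)·[0.6667·18.6848 + 0.3333·0.6448] = 12.5453

$12.55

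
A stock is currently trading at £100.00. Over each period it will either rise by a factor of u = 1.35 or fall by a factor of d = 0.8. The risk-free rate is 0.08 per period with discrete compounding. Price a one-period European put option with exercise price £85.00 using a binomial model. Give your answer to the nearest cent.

Risk-neutral probability p = (1 + 0.08 − 0.8)/(1.35 − 0.8) = 0.2800/0.5500 = 0.5091
Terminal stock prices: S_u = 135, S_d = 80
Terminal payoffs (K − S): max(-50, 0) = 0, max(5, 0) = 5
Node 0 (S = 100): V_0 = 1/1.08·[0.5091·0.0000 + 0.4909·5.0000] = 2.2727

£2.27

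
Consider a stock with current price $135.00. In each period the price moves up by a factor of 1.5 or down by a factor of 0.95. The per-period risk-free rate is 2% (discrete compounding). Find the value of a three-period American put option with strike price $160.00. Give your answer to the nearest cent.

$27.94

Risk-neutral probability p = (1 + 0.02 − 0.95)/(1.5 − 0.95) = 0.0700/0.5500 = 0.1273
Terminal stock prices: S_uuu = 455.6, S_uud = 288.6, S_udd = 182.8, S_ddd = 115.7
Terminal payoffs (K − S): max(-295.6, 0) = 0, max(-128.6, 0) = 0, max(-22.76, 0) = 0, max(44.25, 0) = 44.25
Node uu (S = 303.8): continuation = 1/1.02·[0.1273·0.0000 + 0.8727·0.0000] = 0.0000; exercise value = 0.0000 ≤ continuation, so V_uu = 0.0000
Node ud (S = 192.4): continuation = 1/1.02·[0.1273·0.0000 + 0.8727·0.0000] = 0.0000; exercise value = 0.0000 ≤ continuation, so V_ud = 0.0000
Node dd (S = 121.8): continuation = 1/1.02·[0.1273·0.0000 + 0.8727·44.2544] = 37.8647; exercise value = 38.1625 > continuation, so V_dd = 38.1625 (exercise)
Node u (S = 202.5): continuation = 1/1.02·[0.1273·0.0000 + 0.8727·0.0000] = 0.0000; exercise value = 0.0000 ≤ continuation, so V_u = 0.0000
Node d (S = 128.2): continuation = 1/1.02·[0.1273·0.0000 + 0.8727·38.1625] = 32.6524; exercise value = 31.7500 ≤ continuation, so V_d = 32.6524
Node 0 (S = 135): continuation = 1/1.02·[0.1273·0.0000 + 0.8727·32.6524] = 27.9379; exercise value = 25.0000 ≤ continuation, so V_0 = 27.9379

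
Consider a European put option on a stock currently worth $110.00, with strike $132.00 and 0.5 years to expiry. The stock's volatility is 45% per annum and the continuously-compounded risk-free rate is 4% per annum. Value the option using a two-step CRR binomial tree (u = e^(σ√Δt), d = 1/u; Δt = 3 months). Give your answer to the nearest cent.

CRR parameters: u = e^(σ√Δt) = e^(0.45·√0.25) = 1.2523, d = 1/u = 0.7985
Per-period rate: rΔt = 0.04·0.25 = 0.01, so R = e^0.01 = 1.0101
Risk-neutral probability p = (e^0.01 − 0.7985)/(1.2523 − 0.7985) = 0.2115/0.4538 = 0.4661
Terminal stock prices: S_uu = 172.5, S_ud = 110, S_dd = 70.14
Terminal payoffs (K − S): max(-40.51, 0) = 0, max(22, 0) = 22, max(61.86, 0) = 61.86
Node u (S = 137.8): V_u = e^(−0.01)·[0.4661·0.0000 + 0.5339·22.0000] = 11.6282
Node d (S = 87.84): V_d = e^(−0.01)·[0.4661·22.0000 + 0.5339·61.8609] = 42.8498
Node 0 (S = 110): V_0 = e^(−0.01)·[0.4661·11.6282 + 0.5339·42.8498] = 28.0149

$28.01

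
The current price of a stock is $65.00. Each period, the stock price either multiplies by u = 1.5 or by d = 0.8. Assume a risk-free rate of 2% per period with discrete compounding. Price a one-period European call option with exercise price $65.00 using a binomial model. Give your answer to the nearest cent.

Risk-neutral probability p = (1 + 0.02 − 0.8)/(1.5 − 0.8) = 0.2200/0.7000 = 0.3143
Terminal stock prices: S_u = 97.5, S_d = 52
Terminal payoffs (S − K): max(32.5, 0) = 32.5, max(-13, 0) = 0
Node 0 (S = 65): V_0 = 1/1.02·[0.3143·32.5000 + 0.6857·0.0000] = 10.0140

$10.01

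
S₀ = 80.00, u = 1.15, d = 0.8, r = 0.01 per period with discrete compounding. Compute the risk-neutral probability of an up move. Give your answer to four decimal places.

p = 0.6000

Risk-neutral probability p = (1 + 0.01 − 0.8)/(1.15 − 0.8) = 0.2100/0.3500 = 0.6000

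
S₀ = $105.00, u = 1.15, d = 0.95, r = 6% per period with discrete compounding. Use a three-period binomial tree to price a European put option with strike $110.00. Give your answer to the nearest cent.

Risk-neutral probability p = (1 + 0.06 − 0.95)/(1.15 − 0.95) = 0.1100/0.2000 = 0.5500
Terminal stock prices: S_uuu = 159.7, S_uud = 131.9, S_udd = 109, S_ddd = 90.02
Terminal payoffs (K − S): max(-49.69, 0) = 0, max(-21.92, 0) = 0, max(1.023, 0) = 1.023, max(19.98, 0) = 19.98
Node uu (S = 138.9): V_uu = 1/1.06·[0.5500·0.0000 + 0.4500·0.0000] = 0.0000
Node ud (S = 114.7): V_ud = 1/1.06·[0.5500·0.0000 + 0.4500·1.0231] = 0.4343
Node dd (S = 94.76): V_dd = 1/1.06·[0.5500·1.0231 + 0.4500·19.9756] = 9.0111
Node u (S = 120.7): V_u = 1/1.06·[0.5500·0.0000 + 0.4500·0.4343] = 0.1844
Node d (S = 99.75): V_d = 1/1.06·[0.5500·0.4343 + 0.4500·9.0111] = 4.0508
Node 0 (S = 105): V_0 = 1/1.06·[0.5500·0.1844 + 0.4500·4.0508] = 1.8154

$1.82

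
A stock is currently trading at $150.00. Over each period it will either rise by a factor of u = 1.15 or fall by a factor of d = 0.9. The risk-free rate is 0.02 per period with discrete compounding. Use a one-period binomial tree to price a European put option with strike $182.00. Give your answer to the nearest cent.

$28.43

Risk-neutral probability p = (1 + 0.02 − 0.9)/(1.15 − 0.9) = 0.1200/0.2500 = 0.4800
Terminal stock prices: S_u = 172.5, S_d = 135
Terminal payoffs (K − S): max(9.5, 0) = 9.5, max(47, 0) = 47
Node 0 (S = 150): V_0 = 1/1.02·[0.4800·9.5000 + 0.5200·47.0000] = 28.4314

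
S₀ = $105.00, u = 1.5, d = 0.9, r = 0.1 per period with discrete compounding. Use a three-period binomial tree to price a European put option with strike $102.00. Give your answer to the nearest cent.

$5.67

Risk-neutral probability p = (1 + 0.1 − 0.9)/(1.5 − 0.9) = 0.2000/0.6000 = 0.3333
Terminal stock prices: S_uuu = 354.4, S_uud = 212.6, S_udd = 127.6, S_ddd = 76.55
Terminal payoffs (K − S): max(-252.4, 0) = 0, max(-110.6, 0) = 0, max(-25.58, 0) = 0, max(25.45, 0) = 25.45
Node uu (S = 236.2): V_uu = 1/1.1·[0.3333·0.0000 + 0.6667·0.0000] = 0.0000
Node ud (S = 141.8): V_ud = 1/1.1·[0.3333·0.0000 + 0.6667·0.0000] = 0.0000
Node dd (S = 85.05): V_dd = 1/1.1·[0.3333·0.0000 + 0.6667·25.4550] = 15.4273
Node u (S = 157.5): V_u = 1/1.1·[0.3333·0.0000 + 0.6667·0.0000] = 0.0000
Node d (S = 94.5): V_d = 1/1.1·[0.3333·0.0000 + 0.6667·15.4273] = 9.3499
Node 0 (S = 105): V_0 = 1/1.1·[0.3333·0.0000 + 0.6667·9.3499] = 5.6666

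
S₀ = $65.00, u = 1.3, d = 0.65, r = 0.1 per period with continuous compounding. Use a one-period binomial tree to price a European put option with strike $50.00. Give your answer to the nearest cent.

Risk-neutral probability p = (e^0.1 − 0.65)/(1.3 − 0.65) = 0.4552/0.6500 = 0.7003
Terminal stock prices: S_u = 84.5, S_d = 42.25
Terminal payoffs (K − S): max(-34.5, 0) = 0, max(7.75, 0) = 7.75
Node 0 (S = 65): V_0 = e^(−0.1)·[0.7003·0.0000 + 0.2997·7.7500] = 2.1019

$2.10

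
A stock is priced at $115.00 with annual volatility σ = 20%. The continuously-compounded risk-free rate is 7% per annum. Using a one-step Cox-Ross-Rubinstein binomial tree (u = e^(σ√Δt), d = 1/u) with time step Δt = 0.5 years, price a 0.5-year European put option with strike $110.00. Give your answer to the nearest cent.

CRR parameters: u = e^(σ√Δt) = e^(0.2·√0.5) = 1.1519, d = 1/u = 0.8681
Per-period rate: rΔt = 0.07·0.5 = 0.035, so R = e^0.035 = 1.0356
Risk-neutral probability p = (e^0.035 − 0.8681)/(1.1519 − 0.8681) = 0.1675/0.2838 = 0.5902
Terminal stock prices: S_u = 132.5, S_d = 99.83
Terminal payoffs (K − S): max(-22.47, 0) = 0, max(10.17, 0) = 10.17
Node 0 (S = 115): V_0 = e^(−0.035)·[0.5902·0.0000 + 0.4098·10.1658] = 4.0225

$4.02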